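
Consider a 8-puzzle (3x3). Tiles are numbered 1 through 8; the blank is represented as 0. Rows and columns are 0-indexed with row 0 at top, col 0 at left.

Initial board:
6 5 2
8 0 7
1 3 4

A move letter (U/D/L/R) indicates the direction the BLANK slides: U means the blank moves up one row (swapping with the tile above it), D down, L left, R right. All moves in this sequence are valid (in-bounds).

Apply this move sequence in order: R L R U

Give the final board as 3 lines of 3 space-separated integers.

Answer: 6 5 0
8 7 2
1 3 4

Derivation:
After move 1 (R):
6 5 2
8 7 0
1 3 4

After move 2 (L):
6 5 2
8 0 7
1 3 4

After move 3 (R):
6 5 2
8 7 0
1 3 4

After move 4 (U):
6 5 0
8 7 2
1 3 4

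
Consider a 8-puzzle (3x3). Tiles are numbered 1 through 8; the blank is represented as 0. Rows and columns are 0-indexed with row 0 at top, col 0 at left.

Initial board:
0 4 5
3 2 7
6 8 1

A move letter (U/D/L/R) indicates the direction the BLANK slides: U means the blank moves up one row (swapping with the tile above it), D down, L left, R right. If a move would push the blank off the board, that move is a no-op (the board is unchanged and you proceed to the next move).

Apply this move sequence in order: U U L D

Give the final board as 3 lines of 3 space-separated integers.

Answer: 3 4 5
0 2 7
6 8 1

Derivation:
After move 1 (U):
0 4 5
3 2 7
6 8 1

After move 2 (U):
0 4 5
3 2 7
6 8 1

After move 3 (L):
0 4 5
3 2 7
6 8 1

After move 4 (D):
3 4 5
0 2 7
6 8 1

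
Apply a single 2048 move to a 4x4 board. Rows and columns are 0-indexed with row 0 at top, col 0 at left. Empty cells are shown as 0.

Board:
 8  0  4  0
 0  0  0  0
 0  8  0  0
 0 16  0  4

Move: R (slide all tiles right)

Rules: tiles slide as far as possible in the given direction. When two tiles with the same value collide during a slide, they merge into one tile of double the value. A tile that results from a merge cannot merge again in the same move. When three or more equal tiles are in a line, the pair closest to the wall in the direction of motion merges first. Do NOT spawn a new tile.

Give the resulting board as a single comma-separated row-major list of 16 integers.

Slide right:
row 0: [8, 0, 4, 0] -> [0, 0, 8, 4]
row 1: [0, 0, 0, 0] -> [0, 0, 0, 0]
row 2: [0, 8, 0, 0] -> [0, 0, 0, 8]
row 3: [0, 16, 0, 4] -> [0, 0, 16, 4]

Answer: 0, 0, 8, 4, 0, 0, 0, 0, 0, 0, 0, 8, 0, 0, 16, 4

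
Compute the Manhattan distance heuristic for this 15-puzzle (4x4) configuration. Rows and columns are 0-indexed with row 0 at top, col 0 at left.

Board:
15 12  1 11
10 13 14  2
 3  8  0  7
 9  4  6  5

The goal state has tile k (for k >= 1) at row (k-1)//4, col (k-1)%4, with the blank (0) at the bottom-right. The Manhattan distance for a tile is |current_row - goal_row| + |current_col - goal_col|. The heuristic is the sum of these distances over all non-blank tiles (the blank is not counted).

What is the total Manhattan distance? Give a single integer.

Tile 15: (0,0)->(3,2) = 5
Tile 12: (0,1)->(2,3) = 4
Tile 1: (0,2)->(0,0) = 2
Tile 11: (0,3)->(2,2) = 3
Tile 10: (1,0)->(2,1) = 2
Tile 13: (1,1)->(3,0) = 3
Tile 14: (1,2)->(3,1) = 3
Tile 2: (1,3)->(0,1) = 3
Tile 3: (2,0)->(0,2) = 4
Tile 8: (2,1)->(1,3) = 3
Tile 7: (2,3)->(1,2) = 2
Tile 9: (3,0)->(2,0) = 1
Tile 4: (3,1)->(0,3) = 5
Tile 6: (3,2)->(1,1) = 3
Tile 5: (3,3)->(1,0) = 5
Sum: 5 + 4 + 2 + 3 + 2 + 3 + 3 + 3 + 4 + 3 + 2 + 1 + 5 + 3 + 5 = 48

Answer: 48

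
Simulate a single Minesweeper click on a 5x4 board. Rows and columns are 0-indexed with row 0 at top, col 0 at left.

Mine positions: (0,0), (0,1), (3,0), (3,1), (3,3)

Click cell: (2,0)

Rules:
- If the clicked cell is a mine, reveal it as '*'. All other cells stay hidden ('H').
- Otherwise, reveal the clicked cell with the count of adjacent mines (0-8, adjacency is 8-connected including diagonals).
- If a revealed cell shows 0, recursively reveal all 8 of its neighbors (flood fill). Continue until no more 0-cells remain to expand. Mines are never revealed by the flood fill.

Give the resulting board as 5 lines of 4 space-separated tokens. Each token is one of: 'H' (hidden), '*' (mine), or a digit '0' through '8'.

H H H H
H H H H
2 H H H
H H H H
H H H H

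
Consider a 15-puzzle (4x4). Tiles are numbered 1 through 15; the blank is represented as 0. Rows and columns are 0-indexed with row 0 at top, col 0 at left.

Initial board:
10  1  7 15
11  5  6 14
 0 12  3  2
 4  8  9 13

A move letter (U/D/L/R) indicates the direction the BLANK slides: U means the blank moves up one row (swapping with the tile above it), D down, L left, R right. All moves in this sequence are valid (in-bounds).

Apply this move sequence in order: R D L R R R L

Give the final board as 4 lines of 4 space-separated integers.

After move 1 (R):
10  1  7 15
11  5  6 14
12  0  3  2
 4  8  9 13

After move 2 (D):
10  1  7 15
11  5  6 14
12  8  3  2
 4  0  9 13

After move 3 (L):
10  1  7 15
11  5  6 14
12  8  3  2
 0  4  9 13

After move 4 (R):
10  1  7 15
11  5  6 14
12  8  3  2
 4  0  9 13

After move 5 (R):
10  1  7 15
11  5  6 14
12  8  3  2
 4  9  0 13

After move 6 (R):
10  1  7 15
11  5  6 14
12  8  3  2
 4  9 13  0

After move 7 (L):
10  1  7 15
11  5  6 14
12  8  3  2
 4  9  0 13

Answer: 10  1  7 15
11  5  6 14
12  8  3  2
 4  9  0 13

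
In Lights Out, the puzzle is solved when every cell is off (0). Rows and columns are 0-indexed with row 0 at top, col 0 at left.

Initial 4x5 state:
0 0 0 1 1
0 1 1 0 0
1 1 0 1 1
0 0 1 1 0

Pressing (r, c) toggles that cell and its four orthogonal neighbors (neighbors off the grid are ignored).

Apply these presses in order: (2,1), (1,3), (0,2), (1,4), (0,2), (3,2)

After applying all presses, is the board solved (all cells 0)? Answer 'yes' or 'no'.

Answer: yes

Derivation:
After press 1 at (2,1):
0 0 0 1 1
0 0 1 0 0
0 0 1 1 1
0 1 1 1 0

After press 2 at (1,3):
0 0 0 0 1
0 0 0 1 1
0 0 1 0 1
0 1 1 1 0

After press 3 at (0,2):
0 1 1 1 1
0 0 1 1 1
0 0 1 0 1
0 1 1 1 0

After press 4 at (1,4):
0 1 1 1 0
0 0 1 0 0
0 0 1 0 0
0 1 1 1 0

After press 5 at (0,2):
0 0 0 0 0
0 0 0 0 0
0 0 1 0 0
0 1 1 1 0

After press 6 at (3,2):
0 0 0 0 0
0 0 0 0 0
0 0 0 0 0
0 0 0 0 0

Lights still on: 0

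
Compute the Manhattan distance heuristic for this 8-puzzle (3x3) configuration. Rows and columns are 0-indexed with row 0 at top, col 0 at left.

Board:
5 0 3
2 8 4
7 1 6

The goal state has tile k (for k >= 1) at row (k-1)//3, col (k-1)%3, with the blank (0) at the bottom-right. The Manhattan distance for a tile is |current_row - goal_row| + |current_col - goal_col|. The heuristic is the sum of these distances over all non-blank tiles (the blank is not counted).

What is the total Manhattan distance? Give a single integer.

Answer: 11

Derivation:
Tile 5: (0,0)->(1,1) = 2
Tile 3: (0,2)->(0,2) = 0
Tile 2: (1,0)->(0,1) = 2
Tile 8: (1,1)->(2,1) = 1
Tile 4: (1,2)->(1,0) = 2
Tile 7: (2,0)->(2,0) = 0
Tile 1: (2,1)->(0,0) = 3
Tile 6: (2,2)->(1,2) = 1
Sum: 2 + 0 + 2 + 1 + 2 + 0 + 3 + 1 = 11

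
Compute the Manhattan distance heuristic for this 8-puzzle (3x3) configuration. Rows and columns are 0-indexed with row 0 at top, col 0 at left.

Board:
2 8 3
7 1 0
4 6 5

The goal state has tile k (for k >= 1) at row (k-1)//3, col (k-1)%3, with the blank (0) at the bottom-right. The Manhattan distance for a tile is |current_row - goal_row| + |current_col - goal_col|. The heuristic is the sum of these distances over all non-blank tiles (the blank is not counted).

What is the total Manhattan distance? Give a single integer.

Tile 2: at (0,0), goal (0,1), distance |0-0|+|0-1| = 1
Tile 8: at (0,1), goal (2,1), distance |0-2|+|1-1| = 2
Tile 3: at (0,2), goal (0,2), distance |0-0|+|2-2| = 0
Tile 7: at (1,0), goal (2,0), distance |1-2|+|0-0| = 1
Tile 1: at (1,1), goal (0,0), distance |1-0|+|1-0| = 2
Tile 4: at (2,0), goal (1,0), distance |2-1|+|0-0| = 1
Tile 6: at (2,1), goal (1,2), distance |2-1|+|1-2| = 2
Tile 5: at (2,2), goal (1,1), distance |2-1|+|2-1| = 2
Sum: 1 + 2 + 0 + 1 + 2 + 1 + 2 + 2 = 11

Answer: 11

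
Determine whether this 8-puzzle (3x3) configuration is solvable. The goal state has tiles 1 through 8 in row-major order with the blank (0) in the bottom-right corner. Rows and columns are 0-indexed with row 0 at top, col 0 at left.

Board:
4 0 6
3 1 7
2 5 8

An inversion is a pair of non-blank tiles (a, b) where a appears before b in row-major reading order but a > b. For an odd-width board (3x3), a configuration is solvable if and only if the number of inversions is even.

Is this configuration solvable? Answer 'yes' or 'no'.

Inversions (pairs i<j in row-major order where tile[i] > tile[j] > 0): 11
11 is odd, so the puzzle is not solvable.

Answer: no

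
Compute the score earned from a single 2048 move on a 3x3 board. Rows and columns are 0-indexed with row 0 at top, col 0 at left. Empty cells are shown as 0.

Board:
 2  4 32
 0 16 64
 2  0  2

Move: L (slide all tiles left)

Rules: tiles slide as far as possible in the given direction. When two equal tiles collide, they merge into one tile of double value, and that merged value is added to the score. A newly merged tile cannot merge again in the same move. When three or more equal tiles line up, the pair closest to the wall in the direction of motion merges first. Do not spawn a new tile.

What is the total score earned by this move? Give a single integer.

Slide left:
row 0: [2, 4, 32] -> [2, 4, 32]  score +0 (running 0)
row 1: [0, 16, 64] -> [16, 64, 0]  score +0 (running 0)
row 2: [2, 0, 2] -> [4, 0, 0]  score +4 (running 4)
Board after move:
 2  4 32
16 64  0
 4  0  0

Answer: 4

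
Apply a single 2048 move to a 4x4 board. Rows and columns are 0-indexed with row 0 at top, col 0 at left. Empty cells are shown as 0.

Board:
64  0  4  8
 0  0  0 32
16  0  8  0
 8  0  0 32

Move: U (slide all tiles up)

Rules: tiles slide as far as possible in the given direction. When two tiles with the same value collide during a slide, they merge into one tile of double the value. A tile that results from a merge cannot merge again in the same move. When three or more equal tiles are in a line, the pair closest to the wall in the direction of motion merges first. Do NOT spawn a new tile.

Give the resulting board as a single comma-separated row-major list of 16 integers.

Answer: 64, 0, 4, 8, 16, 0, 8, 64, 8, 0, 0, 0, 0, 0, 0, 0

Derivation:
Slide up:
col 0: [64, 0, 16, 8] -> [64, 16, 8, 0]
col 1: [0, 0, 0, 0] -> [0, 0, 0, 0]
col 2: [4, 0, 8, 0] -> [4, 8, 0, 0]
col 3: [8, 32, 0, 32] -> [8, 64, 0, 0]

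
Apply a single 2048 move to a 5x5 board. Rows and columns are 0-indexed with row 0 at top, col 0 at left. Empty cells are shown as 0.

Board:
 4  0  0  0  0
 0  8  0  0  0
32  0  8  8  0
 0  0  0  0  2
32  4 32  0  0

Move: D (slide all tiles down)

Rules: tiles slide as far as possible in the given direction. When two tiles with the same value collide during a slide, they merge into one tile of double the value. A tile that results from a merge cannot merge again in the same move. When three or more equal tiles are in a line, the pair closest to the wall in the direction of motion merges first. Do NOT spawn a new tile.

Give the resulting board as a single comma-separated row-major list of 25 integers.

Answer: 0, 0, 0, 0, 0, 0, 0, 0, 0, 0, 0, 0, 0, 0, 0, 4, 8, 8, 0, 0, 64, 4, 32, 8, 2

Derivation:
Slide down:
col 0: [4, 0, 32, 0, 32] -> [0, 0, 0, 4, 64]
col 1: [0, 8, 0, 0, 4] -> [0, 0, 0, 8, 4]
col 2: [0, 0, 8, 0, 32] -> [0, 0, 0, 8, 32]
col 3: [0, 0, 8, 0, 0] -> [0, 0, 0, 0, 8]
col 4: [0, 0, 0, 2, 0] -> [0, 0, 0, 0, 2]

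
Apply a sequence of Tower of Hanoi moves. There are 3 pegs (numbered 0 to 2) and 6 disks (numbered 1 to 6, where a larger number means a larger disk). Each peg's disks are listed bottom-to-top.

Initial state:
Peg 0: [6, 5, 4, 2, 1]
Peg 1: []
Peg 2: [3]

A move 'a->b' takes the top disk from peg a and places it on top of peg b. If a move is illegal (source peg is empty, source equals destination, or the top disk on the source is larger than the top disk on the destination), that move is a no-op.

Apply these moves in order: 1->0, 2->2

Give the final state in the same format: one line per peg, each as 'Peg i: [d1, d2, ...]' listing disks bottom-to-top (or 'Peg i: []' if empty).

Answer: Peg 0: [6, 5, 4, 2, 1]
Peg 1: []
Peg 2: [3]

Derivation:
After move 1 (1->0):
Peg 0: [6, 5, 4, 2, 1]
Peg 1: []
Peg 2: [3]

After move 2 (2->2):
Peg 0: [6, 5, 4, 2, 1]
Peg 1: []
Peg 2: [3]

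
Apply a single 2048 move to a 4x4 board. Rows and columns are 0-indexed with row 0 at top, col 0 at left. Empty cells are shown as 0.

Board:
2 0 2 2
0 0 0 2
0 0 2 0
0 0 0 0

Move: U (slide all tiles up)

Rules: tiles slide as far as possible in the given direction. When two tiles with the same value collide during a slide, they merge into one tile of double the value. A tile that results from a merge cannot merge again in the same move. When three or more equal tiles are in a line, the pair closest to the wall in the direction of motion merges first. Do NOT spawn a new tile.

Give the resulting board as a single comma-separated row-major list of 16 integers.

Answer: 2, 0, 4, 4, 0, 0, 0, 0, 0, 0, 0, 0, 0, 0, 0, 0

Derivation:
Slide up:
col 0: [2, 0, 0, 0] -> [2, 0, 0, 0]
col 1: [0, 0, 0, 0] -> [0, 0, 0, 0]
col 2: [2, 0, 2, 0] -> [4, 0, 0, 0]
col 3: [2, 2, 0, 0] -> [4, 0, 0, 0]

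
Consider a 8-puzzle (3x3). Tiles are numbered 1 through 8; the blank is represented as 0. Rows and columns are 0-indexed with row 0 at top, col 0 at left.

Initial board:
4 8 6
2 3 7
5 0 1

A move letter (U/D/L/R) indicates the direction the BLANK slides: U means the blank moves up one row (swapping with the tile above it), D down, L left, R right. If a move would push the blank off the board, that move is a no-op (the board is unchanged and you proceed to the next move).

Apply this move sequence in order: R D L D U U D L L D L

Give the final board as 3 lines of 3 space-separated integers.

After move 1 (R):
4 8 6
2 3 7
5 1 0

After move 2 (D):
4 8 6
2 3 7
5 1 0

After move 3 (L):
4 8 6
2 3 7
5 0 1

After move 4 (D):
4 8 6
2 3 7
5 0 1

After move 5 (U):
4 8 6
2 0 7
5 3 1

After move 6 (U):
4 0 6
2 8 7
5 3 1

After move 7 (D):
4 8 6
2 0 7
5 3 1

After move 8 (L):
4 8 6
0 2 7
5 3 1

After move 9 (L):
4 8 6
0 2 7
5 3 1

After move 10 (D):
4 8 6
5 2 7
0 3 1

After move 11 (L):
4 8 6
5 2 7
0 3 1

Answer: 4 8 6
5 2 7
0 3 1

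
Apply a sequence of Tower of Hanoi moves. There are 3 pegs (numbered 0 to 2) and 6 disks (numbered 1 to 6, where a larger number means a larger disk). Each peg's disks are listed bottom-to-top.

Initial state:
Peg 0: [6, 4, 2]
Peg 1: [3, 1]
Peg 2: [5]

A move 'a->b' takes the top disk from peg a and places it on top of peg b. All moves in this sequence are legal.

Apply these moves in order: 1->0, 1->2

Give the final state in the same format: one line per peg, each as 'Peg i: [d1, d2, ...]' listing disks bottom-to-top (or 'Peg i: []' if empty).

After move 1 (1->0):
Peg 0: [6, 4, 2, 1]
Peg 1: [3]
Peg 2: [5]

After move 2 (1->2):
Peg 0: [6, 4, 2, 1]
Peg 1: []
Peg 2: [5, 3]

Answer: Peg 0: [6, 4, 2, 1]
Peg 1: []
Peg 2: [5, 3]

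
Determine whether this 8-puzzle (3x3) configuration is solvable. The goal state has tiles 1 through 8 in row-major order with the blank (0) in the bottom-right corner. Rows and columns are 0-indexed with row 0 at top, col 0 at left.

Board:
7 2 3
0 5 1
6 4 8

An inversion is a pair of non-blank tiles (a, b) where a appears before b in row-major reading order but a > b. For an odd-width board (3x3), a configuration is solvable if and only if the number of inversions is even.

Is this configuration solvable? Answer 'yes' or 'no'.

Answer: no

Derivation:
Inversions (pairs i<j in row-major order where tile[i] > tile[j] > 0): 11
11 is odd, so the puzzle is not solvable.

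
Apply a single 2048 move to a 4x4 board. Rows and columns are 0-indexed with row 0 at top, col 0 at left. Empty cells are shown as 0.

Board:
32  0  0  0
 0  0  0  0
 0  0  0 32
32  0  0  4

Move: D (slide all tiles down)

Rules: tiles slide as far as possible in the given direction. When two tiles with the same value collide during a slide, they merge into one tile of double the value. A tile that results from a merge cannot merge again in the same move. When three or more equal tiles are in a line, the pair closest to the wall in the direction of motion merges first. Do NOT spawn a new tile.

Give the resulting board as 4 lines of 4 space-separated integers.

Answer:  0  0  0  0
 0  0  0  0
 0  0  0 32
64  0  0  4

Derivation:
Slide down:
col 0: [32, 0, 0, 32] -> [0, 0, 0, 64]
col 1: [0, 0, 0, 0] -> [0, 0, 0, 0]
col 2: [0, 0, 0, 0] -> [0, 0, 0, 0]
col 3: [0, 0, 32, 4] -> [0, 0, 32, 4]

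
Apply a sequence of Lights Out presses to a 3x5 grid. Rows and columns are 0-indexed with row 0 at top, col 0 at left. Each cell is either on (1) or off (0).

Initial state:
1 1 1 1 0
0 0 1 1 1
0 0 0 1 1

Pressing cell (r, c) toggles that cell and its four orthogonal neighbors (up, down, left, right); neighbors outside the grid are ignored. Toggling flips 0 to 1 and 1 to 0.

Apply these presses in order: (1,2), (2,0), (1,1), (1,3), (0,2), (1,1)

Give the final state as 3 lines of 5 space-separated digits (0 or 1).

Answer: 1 0 1 1 0
1 1 0 1 0
1 1 1 0 1

Derivation:
After press 1 at (1,2):
1 1 0 1 0
0 1 0 0 1
0 0 1 1 1

After press 2 at (2,0):
1 1 0 1 0
1 1 0 0 1
1 1 1 1 1

After press 3 at (1,1):
1 0 0 1 0
0 0 1 0 1
1 0 1 1 1

After press 4 at (1,3):
1 0 0 0 0
0 0 0 1 0
1 0 1 0 1

After press 5 at (0,2):
1 1 1 1 0
0 0 1 1 0
1 0 1 0 1

After press 6 at (1,1):
1 0 1 1 0
1 1 0 1 0
1 1 1 0 1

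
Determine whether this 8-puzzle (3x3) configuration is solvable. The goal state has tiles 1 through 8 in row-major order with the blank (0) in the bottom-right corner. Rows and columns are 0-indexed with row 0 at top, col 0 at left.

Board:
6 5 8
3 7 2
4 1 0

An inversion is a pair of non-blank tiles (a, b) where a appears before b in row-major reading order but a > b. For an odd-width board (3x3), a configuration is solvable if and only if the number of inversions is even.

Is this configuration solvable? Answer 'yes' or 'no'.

Inversions (pairs i<j in row-major order where tile[i] > tile[j] > 0): 21
21 is odd, so the puzzle is not solvable.

Answer: no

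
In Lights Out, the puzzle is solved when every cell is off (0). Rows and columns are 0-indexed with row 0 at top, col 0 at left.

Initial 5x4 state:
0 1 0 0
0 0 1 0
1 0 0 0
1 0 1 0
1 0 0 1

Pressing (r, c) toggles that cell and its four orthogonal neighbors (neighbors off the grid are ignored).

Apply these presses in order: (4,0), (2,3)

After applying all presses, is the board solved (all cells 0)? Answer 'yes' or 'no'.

Answer: no

Derivation:
After press 1 at (4,0):
0 1 0 0
0 0 1 0
1 0 0 0
0 0 1 0
0 1 0 1

After press 2 at (2,3):
0 1 0 0
0 0 1 1
1 0 1 1
0 0 1 1
0 1 0 1

Lights still on: 10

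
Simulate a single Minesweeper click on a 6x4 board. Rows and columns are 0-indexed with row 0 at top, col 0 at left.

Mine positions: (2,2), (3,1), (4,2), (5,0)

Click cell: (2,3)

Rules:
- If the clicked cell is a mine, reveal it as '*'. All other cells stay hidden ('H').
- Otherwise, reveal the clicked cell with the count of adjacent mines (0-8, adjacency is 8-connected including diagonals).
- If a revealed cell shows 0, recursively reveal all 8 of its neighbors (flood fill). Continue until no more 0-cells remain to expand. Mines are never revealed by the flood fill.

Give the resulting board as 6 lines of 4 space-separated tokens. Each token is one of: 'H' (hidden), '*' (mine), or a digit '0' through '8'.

H H H H
H H H H
H H H 1
H H H H
H H H H
H H H H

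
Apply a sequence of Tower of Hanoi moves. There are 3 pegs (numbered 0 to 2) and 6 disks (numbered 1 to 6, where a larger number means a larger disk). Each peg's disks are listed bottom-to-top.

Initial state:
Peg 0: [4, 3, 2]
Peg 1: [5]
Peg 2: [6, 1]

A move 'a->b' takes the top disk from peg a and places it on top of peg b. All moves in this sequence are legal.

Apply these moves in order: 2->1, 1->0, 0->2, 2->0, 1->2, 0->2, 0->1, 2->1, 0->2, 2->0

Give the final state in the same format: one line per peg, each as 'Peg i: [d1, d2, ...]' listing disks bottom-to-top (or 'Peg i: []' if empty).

Answer: Peg 0: [4, 3]
Peg 1: [2, 1]
Peg 2: [6, 5]

Derivation:
After move 1 (2->1):
Peg 0: [4, 3, 2]
Peg 1: [5, 1]
Peg 2: [6]

After move 2 (1->0):
Peg 0: [4, 3, 2, 1]
Peg 1: [5]
Peg 2: [6]

After move 3 (0->2):
Peg 0: [4, 3, 2]
Peg 1: [5]
Peg 2: [6, 1]

After move 4 (2->0):
Peg 0: [4, 3, 2, 1]
Peg 1: [5]
Peg 2: [6]

After move 5 (1->2):
Peg 0: [4, 3, 2, 1]
Peg 1: []
Peg 2: [6, 5]

After move 6 (0->2):
Peg 0: [4, 3, 2]
Peg 1: []
Peg 2: [6, 5, 1]

After move 7 (0->1):
Peg 0: [4, 3]
Peg 1: [2]
Peg 2: [6, 5, 1]

After move 8 (2->1):
Peg 0: [4, 3]
Peg 1: [2, 1]
Peg 2: [6, 5]

After move 9 (0->2):
Peg 0: [4]
Peg 1: [2, 1]
Peg 2: [6, 5, 3]

After move 10 (2->0):
Peg 0: [4, 3]
Peg 1: [2, 1]
Peg 2: [6, 5]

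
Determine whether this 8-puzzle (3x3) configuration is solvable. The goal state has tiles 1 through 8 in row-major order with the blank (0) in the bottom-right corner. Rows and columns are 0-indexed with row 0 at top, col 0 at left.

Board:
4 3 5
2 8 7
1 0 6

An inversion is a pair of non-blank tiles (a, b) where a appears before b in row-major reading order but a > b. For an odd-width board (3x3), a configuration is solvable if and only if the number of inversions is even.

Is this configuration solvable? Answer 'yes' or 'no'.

Answer: no

Derivation:
Inversions (pairs i<j in row-major order where tile[i] > tile[j] > 0): 13
13 is odd, so the puzzle is not solvable.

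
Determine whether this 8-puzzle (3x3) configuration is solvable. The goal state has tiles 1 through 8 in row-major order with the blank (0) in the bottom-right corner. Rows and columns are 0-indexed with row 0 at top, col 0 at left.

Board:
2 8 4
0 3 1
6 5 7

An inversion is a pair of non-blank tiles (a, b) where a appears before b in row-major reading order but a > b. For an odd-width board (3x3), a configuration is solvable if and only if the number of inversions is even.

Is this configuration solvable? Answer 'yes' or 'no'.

Inversions (pairs i<j in row-major order where tile[i] > tile[j] > 0): 11
11 is odd, so the puzzle is not solvable.

Answer: no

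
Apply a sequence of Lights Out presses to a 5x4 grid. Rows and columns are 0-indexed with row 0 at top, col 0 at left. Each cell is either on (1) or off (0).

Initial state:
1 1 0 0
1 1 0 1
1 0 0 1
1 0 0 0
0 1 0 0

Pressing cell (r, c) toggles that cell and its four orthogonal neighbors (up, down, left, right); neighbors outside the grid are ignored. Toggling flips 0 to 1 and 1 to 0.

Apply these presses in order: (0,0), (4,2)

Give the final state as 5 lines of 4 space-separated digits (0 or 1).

Answer: 0 0 0 0
0 1 0 1
1 0 0 1
1 0 1 0
0 0 1 1

Derivation:
After press 1 at (0,0):
0 0 0 0
0 1 0 1
1 0 0 1
1 0 0 0
0 1 0 0

After press 2 at (4,2):
0 0 0 0
0 1 0 1
1 0 0 1
1 0 1 0
0 0 1 1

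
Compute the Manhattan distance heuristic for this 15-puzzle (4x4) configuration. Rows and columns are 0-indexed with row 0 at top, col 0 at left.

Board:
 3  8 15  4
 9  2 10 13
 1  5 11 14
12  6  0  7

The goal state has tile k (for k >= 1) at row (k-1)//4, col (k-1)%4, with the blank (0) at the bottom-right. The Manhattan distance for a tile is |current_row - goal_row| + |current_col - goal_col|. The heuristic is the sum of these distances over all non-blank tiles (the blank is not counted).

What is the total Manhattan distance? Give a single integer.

Tile 3: (0,0)->(0,2) = 2
Tile 8: (0,1)->(1,3) = 3
Tile 15: (0,2)->(3,2) = 3
Tile 4: (0,3)->(0,3) = 0
Tile 9: (1,0)->(2,0) = 1
Tile 2: (1,1)->(0,1) = 1
Tile 10: (1,2)->(2,1) = 2
Tile 13: (1,3)->(3,0) = 5
Tile 1: (2,0)->(0,0) = 2
Tile 5: (2,1)->(1,0) = 2
Tile 11: (2,2)->(2,2) = 0
Tile 14: (2,3)->(3,1) = 3
Tile 12: (3,0)->(2,3) = 4
Tile 6: (3,1)->(1,1) = 2
Tile 7: (3,3)->(1,2) = 3
Sum: 2 + 3 + 3 + 0 + 1 + 1 + 2 + 5 + 2 + 2 + 0 + 3 + 4 + 2 + 3 = 33

Answer: 33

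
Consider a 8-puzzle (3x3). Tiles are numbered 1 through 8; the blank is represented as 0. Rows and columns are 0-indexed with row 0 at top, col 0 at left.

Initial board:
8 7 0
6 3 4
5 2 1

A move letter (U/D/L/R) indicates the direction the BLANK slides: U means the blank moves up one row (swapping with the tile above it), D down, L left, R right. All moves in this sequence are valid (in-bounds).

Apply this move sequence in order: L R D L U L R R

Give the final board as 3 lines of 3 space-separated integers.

Answer: 8 4 0
6 7 3
5 2 1

Derivation:
After move 1 (L):
8 0 7
6 3 4
5 2 1

After move 2 (R):
8 7 0
6 3 4
5 2 1

After move 3 (D):
8 7 4
6 3 0
5 2 1

After move 4 (L):
8 7 4
6 0 3
5 2 1

After move 5 (U):
8 0 4
6 7 3
5 2 1

After move 6 (L):
0 8 4
6 7 3
5 2 1

After move 7 (R):
8 0 4
6 7 3
5 2 1

After move 8 (R):
8 4 0
6 7 3
5 2 1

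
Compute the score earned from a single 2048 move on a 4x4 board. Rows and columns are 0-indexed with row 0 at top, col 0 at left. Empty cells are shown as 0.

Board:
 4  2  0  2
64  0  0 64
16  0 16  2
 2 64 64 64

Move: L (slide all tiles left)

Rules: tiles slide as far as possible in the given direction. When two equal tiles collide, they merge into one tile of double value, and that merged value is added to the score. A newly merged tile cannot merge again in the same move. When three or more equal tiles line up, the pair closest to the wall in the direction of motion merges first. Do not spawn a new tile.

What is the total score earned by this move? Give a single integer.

Answer: 292

Derivation:
Slide left:
row 0: [4, 2, 0, 2] -> [4, 4, 0, 0]  score +4 (running 4)
row 1: [64, 0, 0, 64] -> [128, 0, 0, 0]  score +128 (running 132)
row 2: [16, 0, 16, 2] -> [32, 2, 0, 0]  score +32 (running 164)
row 3: [2, 64, 64, 64] -> [2, 128, 64, 0]  score +128 (running 292)
Board after move:
  4   4   0   0
128   0   0   0
 32   2   0   0
  2 128  64   0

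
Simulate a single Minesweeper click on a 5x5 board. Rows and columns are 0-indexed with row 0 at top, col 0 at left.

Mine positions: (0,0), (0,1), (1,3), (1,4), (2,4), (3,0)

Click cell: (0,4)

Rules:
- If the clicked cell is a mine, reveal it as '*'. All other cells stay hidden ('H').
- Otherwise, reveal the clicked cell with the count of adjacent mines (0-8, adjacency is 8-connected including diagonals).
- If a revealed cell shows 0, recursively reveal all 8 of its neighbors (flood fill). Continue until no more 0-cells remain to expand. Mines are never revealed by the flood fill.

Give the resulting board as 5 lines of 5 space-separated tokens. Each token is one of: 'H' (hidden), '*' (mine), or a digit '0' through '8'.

H H H H 2
H H H H H
H H H H H
H H H H H
H H H H H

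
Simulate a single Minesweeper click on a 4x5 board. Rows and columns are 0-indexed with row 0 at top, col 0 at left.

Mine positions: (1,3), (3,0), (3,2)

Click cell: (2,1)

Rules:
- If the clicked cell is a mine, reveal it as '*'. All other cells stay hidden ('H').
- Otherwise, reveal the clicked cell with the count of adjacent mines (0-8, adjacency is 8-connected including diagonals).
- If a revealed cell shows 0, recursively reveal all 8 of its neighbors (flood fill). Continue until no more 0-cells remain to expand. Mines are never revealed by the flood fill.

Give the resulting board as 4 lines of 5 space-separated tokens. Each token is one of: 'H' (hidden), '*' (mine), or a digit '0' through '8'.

H H H H H
H H H H H
H 2 H H H
H H H H H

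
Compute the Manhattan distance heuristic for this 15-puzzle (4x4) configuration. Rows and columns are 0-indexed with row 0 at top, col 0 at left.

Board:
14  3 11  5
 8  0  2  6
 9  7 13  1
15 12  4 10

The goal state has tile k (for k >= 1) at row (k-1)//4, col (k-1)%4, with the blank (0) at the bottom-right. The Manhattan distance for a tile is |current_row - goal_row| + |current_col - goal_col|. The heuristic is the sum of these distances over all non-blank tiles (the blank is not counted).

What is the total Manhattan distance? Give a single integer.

Answer: 40

Derivation:
Tile 14: (0,0)->(3,1) = 4
Tile 3: (0,1)->(0,2) = 1
Tile 11: (0,2)->(2,2) = 2
Tile 5: (0,3)->(1,0) = 4
Tile 8: (1,0)->(1,3) = 3
Tile 2: (1,2)->(0,1) = 2
Tile 6: (1,3)->(1,1) = 2
Tile 9: (2,0)->(2,0) = 0
Tile 7: (2,1)->(1,2) = 2
Tile 13: (2,2)->(3,0) = 3
Tile 1: (2,3)->(0,0) = 5
Tile 15: (3,0)->(3,2) = 2
Tile 12: (3,1)->(2,3) = 3
Tile 4: (3,2)->(0,3) = 4
Tile 10: (3,3)->(2,1) = 3
Sum: 4 + 1 + 2 + 4 + 3 + 2 + 2 + 0 + 2 + 3 + 5 + 2 + 3 + 4 + 3 = 40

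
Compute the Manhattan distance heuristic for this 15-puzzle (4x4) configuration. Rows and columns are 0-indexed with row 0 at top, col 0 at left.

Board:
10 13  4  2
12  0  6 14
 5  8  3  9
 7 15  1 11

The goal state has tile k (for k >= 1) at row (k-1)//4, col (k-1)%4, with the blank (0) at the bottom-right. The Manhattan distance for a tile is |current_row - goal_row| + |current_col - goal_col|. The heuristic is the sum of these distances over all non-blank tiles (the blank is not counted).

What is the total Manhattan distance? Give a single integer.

Tile 10: (0,0)->(2,1) = 3
Tile 13: (0,1)->(3,0) = 4
Tile 4: (0,2)->(0,3) = 1
Tile 2: (0,3)->(0,1) = 2
Tile 12: (1,0)->(2,3) = 4
Tile 6: (1,2)->(1,1) = 1
Tile 14: (1,3)->(3,1) = 4
Tile 5: (2,0)->(1,0) = 1
Tile 8: (2,1)->(1,3) = 3
Tile 3: (2,2)->(0,2) = 2
Tile 9: (2,3)->(2,0) = 3
Tile 7: (3,0)->(1,2) = 4
Tile 15: (3,1)->(3,2) = 1
Tile 1: (3,2)->(0,0) = 5
Tile 11: (3,3)->(2,2) = 2
Sum: 3 + 4 + 1 + 2 + 4 + 1 + 4 + 1 + 3 + 2 + 3 + 4 + 1 + 5 + 2 = 40

Answer: 40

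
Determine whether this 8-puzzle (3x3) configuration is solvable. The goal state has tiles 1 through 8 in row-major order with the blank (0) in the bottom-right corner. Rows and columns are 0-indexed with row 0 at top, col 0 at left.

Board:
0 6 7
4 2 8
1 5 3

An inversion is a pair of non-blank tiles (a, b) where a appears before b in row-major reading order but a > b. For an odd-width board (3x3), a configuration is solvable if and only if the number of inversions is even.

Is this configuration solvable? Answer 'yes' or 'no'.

Answer: yes

Derivation:
Inversions (pairs i<j in row-major order where tile[i] > tile[j] > 0): 18
18 is even, so the puzzle is solvable.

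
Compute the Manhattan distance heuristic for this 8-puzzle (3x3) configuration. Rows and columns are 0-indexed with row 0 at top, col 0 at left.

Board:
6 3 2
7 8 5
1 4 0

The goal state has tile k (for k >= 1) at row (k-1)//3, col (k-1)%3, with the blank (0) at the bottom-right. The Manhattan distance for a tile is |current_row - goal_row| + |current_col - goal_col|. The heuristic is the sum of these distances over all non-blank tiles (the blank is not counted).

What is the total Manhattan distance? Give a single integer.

Answer: 12

Derivation:
Tile 6: at (0,0), goal (1,2), distance |0-1|+|0-2| = 3
Tile 3: at (0,1), goal (0,2), distance |0-0|+|1-2| = 1
Tile 2: at (0,2), goal (0,1), distance |0-0|+|2-1| = 1
Tile 7: at (1,0), goal (2,0), distance |1-2|+|0-0| = 1
Tile 8: at (1,1), goal (2,1), distance |1-2|+|1-1| = 1
Tile 5: at (1,2), goal (1,1), distance |1-1|+|2-1| = 1
Tile 1: at (2,0), goal (0,0), distance |2-0|+|0-0| = 2
Tile 4: at (2,1), goal (1,0), distance |2-1|+|1-0| = 2
Sum: 3 + 1 + 1 + 1 + 1 + 1 + 2 + 2 = 12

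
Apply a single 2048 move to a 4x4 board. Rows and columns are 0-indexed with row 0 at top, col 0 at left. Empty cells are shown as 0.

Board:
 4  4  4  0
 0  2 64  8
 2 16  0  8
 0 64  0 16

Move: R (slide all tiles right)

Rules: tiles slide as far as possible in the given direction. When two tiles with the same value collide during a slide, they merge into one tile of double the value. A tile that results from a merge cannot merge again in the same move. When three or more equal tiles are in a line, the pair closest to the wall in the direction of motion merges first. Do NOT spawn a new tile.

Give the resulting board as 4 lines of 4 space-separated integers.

Slide right:
row 0: [4, 4, 4, 0] -> [0, 0, 4, 8]
row 1: [0, 2, 64, 8] -> [0, 2, 64, 8]
row 2: [2, 16, 0, 8] -> [0, 2, 16, 8]
row 3: [0, 64, 0, 16] -> [0, 0, 64, 16]

Answer:  0  0  4  8
 0  2 64  8
 0  2 16  8
 0  0 64 16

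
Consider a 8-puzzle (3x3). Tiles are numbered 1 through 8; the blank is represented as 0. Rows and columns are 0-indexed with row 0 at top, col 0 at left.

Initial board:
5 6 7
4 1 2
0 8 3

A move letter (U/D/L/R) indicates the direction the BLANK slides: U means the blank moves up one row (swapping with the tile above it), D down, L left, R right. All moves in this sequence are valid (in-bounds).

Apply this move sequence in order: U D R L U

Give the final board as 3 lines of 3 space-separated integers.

After move 1 (U):
5 6 7
0 1 2
4 8 3

After move 2 (D):
5 6 7
4 1 2
0 8 3

After move 3 (R):
5 6 7
4 1 2
8 0 3

After move 4 (L):
5 6 7
4 1 2
0 8 3

After move 5 (U):
5 6 7
0 1 2
4 8 3

Answer: 5 6 7
0 1 2
4 8 3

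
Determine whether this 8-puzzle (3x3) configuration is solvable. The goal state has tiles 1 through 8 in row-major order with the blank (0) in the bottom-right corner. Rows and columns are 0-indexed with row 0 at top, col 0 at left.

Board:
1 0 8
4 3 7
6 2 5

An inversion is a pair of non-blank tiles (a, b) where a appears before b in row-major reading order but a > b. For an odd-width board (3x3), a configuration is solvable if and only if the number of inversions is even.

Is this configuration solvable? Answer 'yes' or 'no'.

Answer: yes

Derivation:
Inversions (pairs i<j in row-major order where tile[i] > tile[j] > 0): 14
14 is even, so the puzzle is solvable.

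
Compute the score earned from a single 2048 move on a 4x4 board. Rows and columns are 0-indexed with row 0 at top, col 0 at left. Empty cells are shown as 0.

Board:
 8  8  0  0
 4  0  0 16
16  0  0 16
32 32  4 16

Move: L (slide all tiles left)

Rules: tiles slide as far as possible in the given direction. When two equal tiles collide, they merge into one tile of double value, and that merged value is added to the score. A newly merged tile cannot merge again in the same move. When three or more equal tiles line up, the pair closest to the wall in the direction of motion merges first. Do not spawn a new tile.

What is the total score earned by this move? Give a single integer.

Answer: 112

Derivation:
Slide left:
row 0: [8, 8, 0, 0] -> [16, 0, 0, 0]  score +16 (running 16)
row 1: [4, 0, 0, 16] -> [4, 16, 0, 0]  score +0 (running 16)
row 2: [16, 0, 0, 16] -> [32, 0, 0, 0]  score +32 (running 48)
row 3: [32, 32, 4, 16] -> [64, 4, 16, 0]  score +64 (running 112)
Board after move:
16  0  0  0
 4 16  0  0
32  0  0  0
64  4 16  0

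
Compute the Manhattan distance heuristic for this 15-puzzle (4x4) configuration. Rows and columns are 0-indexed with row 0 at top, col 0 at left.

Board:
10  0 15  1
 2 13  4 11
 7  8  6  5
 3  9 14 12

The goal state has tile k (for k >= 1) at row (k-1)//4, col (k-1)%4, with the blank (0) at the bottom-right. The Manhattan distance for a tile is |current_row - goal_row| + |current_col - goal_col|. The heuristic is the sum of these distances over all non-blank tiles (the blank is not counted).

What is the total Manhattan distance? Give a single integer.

Tile 10: at (0,0), goal (2,1), distance |0-2|+|0-1| = 3
Tile 15: at (0,2), goal (3,2), distance |0-3|+|2-2| = 3
Tile 1: at (0,3), goal (0,0), distance |0-0|+|3-0| = 3
Tile 2: at (1,0), goal (0,1), distance |1-0|+|0-1| = 2
Tile 13: at (1,1), goal (3,0), distance |1-3|+|1-0| = 3
Tile 4: at (1,2), goal (0,3), distance |1-0|+|2-3| = 2
Tile 11: at (1,3), goal (2,2), distance |1-2|+|3-2| = 2
Tile 7: at (2,0), goal (1,2), distance |2-1|+|0-2| = 3
Tile 8: at (2,1), goal (1,3), distance |2-1|+|1-3| = 3
Tile 6: at (2,2), goal (1,1), distance |2-1|+|2-1| = 2
Tile 5: at (2,3), goal (1,0), distance |2-1|+|3-0| = 4
Tile 3: at (3,0), goal (0,2), distance |3-0|+|0-2| = 5
Tile 9: at (3,1), goal (2,0), distance |3-2|+|1-0| = 2
Tile 14: at (3,2), goal (3,1), distance |3-3|+|2-1| = 1
Tile 12: at (3,3), goal (2,3), distance |3-2|+|3-3| = 1
Sum: 3 + 3 + 3 + 2 + 3 + 2 + 2 + 3 + 3 + 2 + 4 + 5 + 2 + 1 + 1 = 39

Answer: 39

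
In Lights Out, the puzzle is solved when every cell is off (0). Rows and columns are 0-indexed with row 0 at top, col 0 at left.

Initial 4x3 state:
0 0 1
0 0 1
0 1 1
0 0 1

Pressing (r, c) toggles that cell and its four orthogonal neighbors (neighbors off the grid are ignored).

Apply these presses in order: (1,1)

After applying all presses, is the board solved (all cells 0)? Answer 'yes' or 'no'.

After press 1 at (1,1):
0 1 1
1 1 0
0 0 1
0 0 1

Lights still on: 6

Answer: no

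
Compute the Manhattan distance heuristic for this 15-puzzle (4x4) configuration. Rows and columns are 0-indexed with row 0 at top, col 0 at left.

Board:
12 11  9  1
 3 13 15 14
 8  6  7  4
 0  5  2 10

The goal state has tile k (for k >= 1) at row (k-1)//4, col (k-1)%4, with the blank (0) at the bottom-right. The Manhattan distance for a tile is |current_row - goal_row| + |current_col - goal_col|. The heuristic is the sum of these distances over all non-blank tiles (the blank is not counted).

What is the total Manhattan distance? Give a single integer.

Answer: 45

Derivation:
Tile 12: (0,0)->(2,3) = 5
Tile 11: (0,1)->(2,2) = 3
Tile 9: (0,2)->(2,0) = 4
Tile 1: (0,3)->(0,0) = 3
Tile 3: (1,0)->(0,2) = 3
Tile 13: (1,1)->(3,0) = 3
Tile 15: (1,2)->(3,2) = 2
Tile 14: (1,3)->(3,1) = 4
Tile 8: (2,0)->(1,3) = 4
Tile 6: (2,1)->(1,1) = 1
Tile 7: (2,2)->(1,2) = 1
Tile 4: (2,3)->(0,3) = 2
Tile 5: (3,1)->(1,0) = 3
Tile 2: (3,2)->(0,1) = 4
Tile 10: (3,3)->(2,1) = 3
Sum: 5 + 3 + 4 + 3 + 3 + 3 + 2 + 4 + 4 + 1 + 1 + 2 + 3 + 4 + 3 = 45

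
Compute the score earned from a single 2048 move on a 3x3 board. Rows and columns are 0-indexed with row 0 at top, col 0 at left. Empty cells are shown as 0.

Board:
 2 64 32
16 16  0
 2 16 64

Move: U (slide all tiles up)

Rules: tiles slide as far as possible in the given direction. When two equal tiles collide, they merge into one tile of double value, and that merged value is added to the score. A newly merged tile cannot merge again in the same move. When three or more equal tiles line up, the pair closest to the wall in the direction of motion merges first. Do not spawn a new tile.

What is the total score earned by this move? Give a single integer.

Slide up:
col 0: [2, 16, 2] -> [2, 16, 2]  score +0 (running 0)
col 1: [64, 16, 16] -> [64, 32, 0]  score +32 (running 32)
col 2: [32, 0, 64] -> [32, 64, 0]  score +0 (running 32)
Board after move:
 2 64 32
16 32 64
 2  0  0

Answer: 32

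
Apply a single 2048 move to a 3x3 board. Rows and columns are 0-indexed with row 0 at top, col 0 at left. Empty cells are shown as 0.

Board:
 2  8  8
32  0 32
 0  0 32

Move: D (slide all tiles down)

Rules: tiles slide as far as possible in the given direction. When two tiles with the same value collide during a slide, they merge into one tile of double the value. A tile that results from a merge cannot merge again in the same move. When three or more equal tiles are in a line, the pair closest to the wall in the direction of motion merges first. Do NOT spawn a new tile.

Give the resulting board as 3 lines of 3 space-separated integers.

Answer:  0  0  0
 2  0  8
32  8 64

Derivation:
Slide down:
col 0: [2, 32, 0] -> [0, 2, 32]
col 1: [8, 0, 0] -> [0, 0, 8]
col 2: [8, 32, 32] -> [0, 8, 64]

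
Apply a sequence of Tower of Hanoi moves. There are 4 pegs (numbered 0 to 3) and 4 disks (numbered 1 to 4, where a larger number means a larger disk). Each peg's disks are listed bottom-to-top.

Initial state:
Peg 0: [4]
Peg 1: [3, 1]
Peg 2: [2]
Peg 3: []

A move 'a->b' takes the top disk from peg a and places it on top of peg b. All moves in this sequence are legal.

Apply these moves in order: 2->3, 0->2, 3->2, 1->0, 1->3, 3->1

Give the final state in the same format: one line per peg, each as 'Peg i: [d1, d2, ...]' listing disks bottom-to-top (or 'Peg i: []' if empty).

Answer: Peg 0: [1]
Peg 1: [3]
Peg 2: [4, 2]
Peg 3: []

Derivation:
After move 1 (2->3):
Peg 0: [4]
Peg 1: [3, 1]
Peg 2: []
Peg 3: [2]

After move 2 (0->2):
Peg 0: []
Peg 1: [3, 1]
Peg 2: [4]
Peg 3: [2]

After move 3 (3->2):
Peg 0: []
Peg 1: [3, 1]
Peg 2: [4, 2]
Peg 3: []

After move 4 (1->0):
Peg 0: [1]
Peg 1: [3]
Peg 2: [4, 2]
Peg 3: []

After move 5 (1->3):
Peg 0: [1]
Peg 1: []
Peg 2: [4, 2]
Peg 3: [3]

After move 6 (3->1):
Peg 0: [1]
Peg 1: [3]
Peg 2: [4, 2]
Peg 3: []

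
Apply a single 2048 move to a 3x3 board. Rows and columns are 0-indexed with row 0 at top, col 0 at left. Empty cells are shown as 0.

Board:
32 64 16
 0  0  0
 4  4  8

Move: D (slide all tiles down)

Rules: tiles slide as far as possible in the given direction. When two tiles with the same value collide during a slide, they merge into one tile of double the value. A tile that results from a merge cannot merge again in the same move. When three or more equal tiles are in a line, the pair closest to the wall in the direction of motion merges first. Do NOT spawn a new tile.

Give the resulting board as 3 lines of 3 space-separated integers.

Answer:  0  0  0
32 64 16
 4  4  8

Derivation:
Slide down:
col 0: [32, 0, 4] -> [0, 32, 4]
col 1: [64, 0, 4] -> [0, 64, 4]
col 2: [16, 0, 8] -> [0, 16, 8]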